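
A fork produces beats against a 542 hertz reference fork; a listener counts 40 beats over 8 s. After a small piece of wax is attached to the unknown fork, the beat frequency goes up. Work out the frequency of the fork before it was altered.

Beat frequency = 40/8 = 5 Hz.
|f − 542| = 5, so the fork was at either 537 Hz or 547 Hz.
Loading a fork with wax lowers its frequency; the adjustment lowers the fork's frequency.
The beat rate rose, so the adjustment moved the fork further from 542 Hz — it was already below the reference.

537 Hz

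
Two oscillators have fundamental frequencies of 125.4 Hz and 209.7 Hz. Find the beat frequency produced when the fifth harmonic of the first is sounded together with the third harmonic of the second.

2.1 Hz

Fifth harmonic of the first: 5·125.4 = 627.0 Hz.
Third harmonic of the second: 3·209.7 = 629.1 Hz.
f_beat = |627.0 − 629.1| = 2.1 Hz.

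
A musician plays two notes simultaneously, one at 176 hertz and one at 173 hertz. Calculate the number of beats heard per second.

3 Hz

The beat frequency equals the magnitude of the frequency difference.
|176 − 173| = 3 Hz.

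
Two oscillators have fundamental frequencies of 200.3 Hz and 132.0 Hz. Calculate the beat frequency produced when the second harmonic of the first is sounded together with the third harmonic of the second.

Second harmonic of the first: 2·200.3 = 400.6 Hz.
Third harmonic of the second: 3·132.0 = 396.0 Hz.
f_beat = |400.6 − 396.0| = 4.6 Hz.

4.6 Hz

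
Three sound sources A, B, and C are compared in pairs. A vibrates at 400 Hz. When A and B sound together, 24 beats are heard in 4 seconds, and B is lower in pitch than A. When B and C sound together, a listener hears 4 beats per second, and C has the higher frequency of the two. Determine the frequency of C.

A–B: Beat frequency = 24/4 = 6 Hz.
B is below A, so f_B = 400 − 6 = 394 Hz.
C is above B, so f_C = 394 + 4 = 398 Hz.

398 Hz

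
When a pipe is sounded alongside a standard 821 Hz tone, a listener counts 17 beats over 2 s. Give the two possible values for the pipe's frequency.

812.5 Hz or 829.5 Hz

Beat frequency = 17/2 = 8.5 Hz.
|f − 821| = 8.5, so f = 821 ± 8.5.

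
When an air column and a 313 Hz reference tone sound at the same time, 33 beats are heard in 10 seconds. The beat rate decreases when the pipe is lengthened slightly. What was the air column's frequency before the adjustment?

Beat frequency = 33/10 = 3.3 Hz.
|f − 313| = 3.3, so the air column was at either 309.7 Hz or 316.3 Hz.
A longer pipe has a lower fundamental; the adjustment lowers the air column's frequency.
The beat rate fell, so the adjustment moved the air column toward 313 Hz — it must have started above the reference.

316.3 Hz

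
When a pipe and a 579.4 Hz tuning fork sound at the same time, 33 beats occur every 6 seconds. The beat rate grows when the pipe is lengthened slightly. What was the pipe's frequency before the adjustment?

Beat frequency = 33/6 = 5.5 Hz.
|f − 579.4| = 5.5, so the pipe was at either 573.9 Hz or 584.9 Hz.
A longer pipe has a lower fundamental; the adjustment lowers the pipe's frequency.
The beat rate rose, so the adjustment moved the pipe further from 579.4 Hz — it was already below the reference.

573.9 Hz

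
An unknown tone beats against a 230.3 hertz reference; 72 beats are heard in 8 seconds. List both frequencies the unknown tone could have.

221.3 Hz or 239.3 Hz

Beat frequency = 72/8 = 9 Hz.
|f − 230.3| = 9, so f = 230.3 ± 9.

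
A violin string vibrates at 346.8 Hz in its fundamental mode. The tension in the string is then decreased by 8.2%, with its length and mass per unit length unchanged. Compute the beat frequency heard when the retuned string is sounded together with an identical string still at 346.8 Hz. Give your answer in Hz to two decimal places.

14.52 Hz

For a string, f ∝ √T, so the new frequency is 346.8·√0.918 = 332.2771 Hz.
f_beat = |332.2771 − 346.8| = 14.52 Hz.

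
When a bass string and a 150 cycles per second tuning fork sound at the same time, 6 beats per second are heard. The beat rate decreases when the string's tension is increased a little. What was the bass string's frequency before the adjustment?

|f − 150| = 6, so the bass string was at either 144 Hz or 156 Hz.
Higher tension means higher frequency; the adjustment raises the bass string's frequency.
The beat rate fell, so the adjustment moved the bass string toward 150 Hz — it must have started below the reference.

144 Hz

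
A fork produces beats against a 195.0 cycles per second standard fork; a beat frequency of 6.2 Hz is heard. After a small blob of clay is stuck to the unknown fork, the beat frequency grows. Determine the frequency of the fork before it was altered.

|f − 195.0| = 6.2, so the fork was at either 188.8 Hz or 201.2 Hz.
Adding mass to a fork lowers its frequency; the adjustment lowers the fork's frequency.
The beat rate rose, so the adjustment moved the fork further from 195.0 Hz — it was already below the reference.

188.8 Hz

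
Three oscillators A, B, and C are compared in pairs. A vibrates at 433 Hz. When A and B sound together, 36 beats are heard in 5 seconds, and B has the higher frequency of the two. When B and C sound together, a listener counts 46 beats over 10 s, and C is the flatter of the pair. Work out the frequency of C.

A–B: Beat frequency = 36/5 = 7.2 Hz.
B is above A, so f_B = 433 + 7.2 = 440.2 Hz.
B–C: Beat frequency = 46/10 = 4.6 Hz.
C is below B, so f_C = 440.2 − 4.6 = 435.6 Hz.

435.6 Hz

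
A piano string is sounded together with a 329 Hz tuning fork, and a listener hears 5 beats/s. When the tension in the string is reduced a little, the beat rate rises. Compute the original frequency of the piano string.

|f − 329| = 5, so the piano string was at either 324 Hz or 334 Hz.
Lower tension means lower frequency; the adjustment lowers the piano string's frequency.
The beat rate rose, so the adjustment moved the piano string further from 329 Hz — it was already below the reference.

324 Hz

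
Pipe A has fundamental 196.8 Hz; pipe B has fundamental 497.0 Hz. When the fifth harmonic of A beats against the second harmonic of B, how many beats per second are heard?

10.0 Hz

Fifth harmonic of the first: 5·196.8 = 984.0 Hz.
Second harmonic of the second: 2·497.0 = 994.0 Hz.
f_beat = |984.0 − 994.0| = 10.0 Hz.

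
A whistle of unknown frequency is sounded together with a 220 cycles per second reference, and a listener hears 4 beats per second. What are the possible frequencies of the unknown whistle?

|f − 220| = 4, so f = 220 ± 4.

216 Hz or 224 Hz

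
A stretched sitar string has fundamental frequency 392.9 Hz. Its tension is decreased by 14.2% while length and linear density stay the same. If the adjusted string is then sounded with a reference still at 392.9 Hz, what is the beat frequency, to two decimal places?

For a string, f ∝ √T, so the new frequency is 392.9·√0.858 = 363.9365 Hz.
f_beat = |363.9365 − 392.9| = 28.96 Hz.

28.96 Hz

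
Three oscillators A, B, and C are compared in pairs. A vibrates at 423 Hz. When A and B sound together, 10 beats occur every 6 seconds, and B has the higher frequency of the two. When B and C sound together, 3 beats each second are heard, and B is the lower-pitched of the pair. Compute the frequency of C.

A–B: Beat frequency = 10/6 = 1.6667 Hz.
B is above A, so f_B = 423 + 1.6667 = 424.6667 Hz.
C is above B, so f_C = 424.6667 + 3 = 427.6667 Hz.

427.6667 Hz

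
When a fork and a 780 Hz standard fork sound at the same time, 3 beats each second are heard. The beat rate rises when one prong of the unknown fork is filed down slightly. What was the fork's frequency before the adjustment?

|f − 780| = 3, so the fork was at either 777 Hz or 783 Hz.
Filing a prong removes mass and raises the fork's frequency; the adjustment raises the fork's frequency.
The beat rate rose, so the adjustment moved the fork further from 780 Hz — it was already above the reference.

783 Hz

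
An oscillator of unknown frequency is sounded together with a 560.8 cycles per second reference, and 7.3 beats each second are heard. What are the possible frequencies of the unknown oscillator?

553.5 Hz or 568.1 Hz

|f − 560.8| = 7.3, so f = 560.8 ± 7.3.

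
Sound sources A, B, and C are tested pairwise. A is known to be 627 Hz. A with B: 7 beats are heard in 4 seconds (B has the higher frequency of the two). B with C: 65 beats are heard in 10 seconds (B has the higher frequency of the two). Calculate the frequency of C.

A–B: Beat frequency = 7/4 = 1.75 Hz.
B is above A, so f_B = 627 + 1.75 = 628.75 Hz.
B–C: Beat frequency = 65/10 = 6.5 Hz.
C is below B, so f_C = 628.75 − 6.5 = 622.25 Hz.

622.25 Hz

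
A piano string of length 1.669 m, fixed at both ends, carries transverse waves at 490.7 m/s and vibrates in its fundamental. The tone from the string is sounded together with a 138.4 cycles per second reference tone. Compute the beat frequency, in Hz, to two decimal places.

For a string fixed at both ends, f_n = n·v/(2L) = 1·490.7/(2·1.669) = 147.0042 Hz.
f_beat = |147.0042 − 138.4| = 8.60 Hz.

8.60 Hz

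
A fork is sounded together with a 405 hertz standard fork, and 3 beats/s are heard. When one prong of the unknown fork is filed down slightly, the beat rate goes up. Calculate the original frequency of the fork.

|f − 405| = 3, so the fork was at either 402 Hz or 408 Hz.
Filing a prong removes mass and raises the fork's frequency; the adjustment raises the fork's frequency.
The beat rate rose, so the adjustment moved the fork further from 405 Hz — it was already above the reference.

408 Hz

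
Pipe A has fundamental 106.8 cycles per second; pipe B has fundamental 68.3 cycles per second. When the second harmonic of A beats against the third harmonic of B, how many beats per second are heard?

8.7 Hz

Second harmonic of the first: 2·106.8 = 213.6 Hz.
Third harmonic of the second: 3·68.3 = 204.9 Hz.
f_beat = |213.6 − 204.9| = 8.7 Hz.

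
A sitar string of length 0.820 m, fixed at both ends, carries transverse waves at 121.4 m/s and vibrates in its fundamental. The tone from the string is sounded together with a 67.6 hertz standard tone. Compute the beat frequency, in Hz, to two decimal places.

6.42 Hz

For a string fixed at both ends, f_n = n·v/(2L) = 1·121.4/(2·0.820) = 74.0244 Hz.
f_beat = |74.0244 − 67.6| = 6.42 Hz.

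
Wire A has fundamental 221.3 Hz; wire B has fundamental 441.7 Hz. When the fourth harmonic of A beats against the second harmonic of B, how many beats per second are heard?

1.8 Hz

Fourth harmonic of the first: 4·221.3 = 885.2 Hz.
Second harmonic of the second: 2·441.7 = 883.4 Hz.
f_beat = |885.2 − 883.4| = 1.8 Hz.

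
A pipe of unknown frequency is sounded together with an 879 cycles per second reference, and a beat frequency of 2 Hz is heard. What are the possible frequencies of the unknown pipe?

877 Hz or 881 Hz

|f − 879| = 2, so f = 879 ± 2.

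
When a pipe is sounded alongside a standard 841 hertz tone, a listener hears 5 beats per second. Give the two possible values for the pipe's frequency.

836 Hz or 846 Hz

|f − 841| = 5, so f = 841 ± 5.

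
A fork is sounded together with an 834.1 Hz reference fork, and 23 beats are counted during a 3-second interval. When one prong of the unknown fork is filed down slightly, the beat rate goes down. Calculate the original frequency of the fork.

Beat frequency = 23/3 = 7.6667 Hz.
|f − 834.1| = 7.6667, so the fork was at either 826.4333 Hz or 841.7667 Hz.
Filing a prong removes mass and raises the fork's frequency; the adjustment raises the fork's frequency.
The beat rate fell, so the adjustment moved the fork toward 834.1 Hz — it must have started below the reference.

826.4333 Hz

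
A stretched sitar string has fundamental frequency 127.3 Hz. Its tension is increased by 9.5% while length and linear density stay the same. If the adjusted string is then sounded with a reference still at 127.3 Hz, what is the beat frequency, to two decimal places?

5.91 Hz

For a string, f ∝ √T, so the new frequency is 127.3·√1.095 = 133.2096 Hz.
f_beat = |133.2096 − 127.3| = 5.91 Hz.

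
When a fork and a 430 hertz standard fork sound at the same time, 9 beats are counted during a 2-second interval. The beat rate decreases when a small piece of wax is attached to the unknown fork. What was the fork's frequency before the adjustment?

Beat frequency = 9/2 = 4.5 Hz.
|f − 430| = 4.5, so the fork was at either 425.5 Hz or 434.5 Hz.
Loading a fork with wax lowers its frequency; the adjustment lowers the fork's frequency.
The beat rate fell, so the adjustment moved the fork toward 430 Hz — it must have started above the reference.

434.5 Hz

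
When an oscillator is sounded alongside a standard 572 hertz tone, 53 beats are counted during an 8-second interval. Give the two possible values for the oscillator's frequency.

Beat frequency = 53/8 = 6.625 Hz.
|f − 572| = 6.625, so f = 572 ± 6.625.

565.375 Hz or 578.625 Hz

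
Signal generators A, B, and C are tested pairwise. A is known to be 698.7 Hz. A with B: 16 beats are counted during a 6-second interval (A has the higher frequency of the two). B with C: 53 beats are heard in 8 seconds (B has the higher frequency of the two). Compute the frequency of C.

689.4083 Hz

A–B: Beat frequency = 16/6 = 2.6667 Hz.
B is below A, so f_B = 698.7 − 2.6667 = 696.0333 Hz.
B–C: Beat frequency = 53/8 = 6.625 Hz.
C is below B, so f_C = 696.0333 − 6.625 = 689.4083 Hz.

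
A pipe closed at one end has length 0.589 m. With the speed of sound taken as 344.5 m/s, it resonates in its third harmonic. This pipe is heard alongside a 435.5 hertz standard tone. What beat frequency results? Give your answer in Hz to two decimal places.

3.17 Hz

Closed pipe (odd harmonics): f_n = n·v/(4L) = 3·344.5/(4·0.589) = 438.6672 Hz.
f_beat = |438.6672 − 435.5| = 3.17 Hz.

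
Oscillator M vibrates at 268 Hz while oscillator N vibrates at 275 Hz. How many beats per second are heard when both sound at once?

7 Hz

f_beat = |f₁ − f₂|.
|268 − 275| = 7 Hz.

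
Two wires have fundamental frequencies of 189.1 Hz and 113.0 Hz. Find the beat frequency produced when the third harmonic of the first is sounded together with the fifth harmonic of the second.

Third harmonic of the first: 3·189.1 = 567.3 Hz.
Fifth harmonic of the second: 5·113.0 = 565.0 Hz.
f_beat = |567.3 − 565.0| = 2.3 Hz.

2.3 Hz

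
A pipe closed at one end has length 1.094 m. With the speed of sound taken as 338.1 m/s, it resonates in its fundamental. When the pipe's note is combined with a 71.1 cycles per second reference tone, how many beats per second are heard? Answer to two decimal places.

6.16 Hz

Closed pipe (odd harmonics): f_n = n·v/(4L) = 1·338.1/(4·1.094) = 77.2623 Hz.
f_beat = |77.2623 − 71.1| = 6.16 Hz.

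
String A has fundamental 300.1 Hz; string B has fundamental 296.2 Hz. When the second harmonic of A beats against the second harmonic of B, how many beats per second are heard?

7.8 Hz

Second harmonic of the first: 2·300.1 = 600.2 Hz.
Second harmonic of the second: 2·296.2 = 592.4 Hz.
f_beat = |600.2 − 592.4| = 7.8 Hz.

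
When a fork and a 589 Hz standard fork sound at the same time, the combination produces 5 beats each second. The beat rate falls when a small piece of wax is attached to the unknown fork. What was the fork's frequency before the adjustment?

594 Hz

|f − 589| = 5, so the fork was at either 584 Hz or 594 Hz.
Loading a fork with wax lowers its frequency; the adjustment lowers the fork's frequency.
The beat rate fell, so the adjustment moved the fork toward 589 Hz — it must have started above the reference.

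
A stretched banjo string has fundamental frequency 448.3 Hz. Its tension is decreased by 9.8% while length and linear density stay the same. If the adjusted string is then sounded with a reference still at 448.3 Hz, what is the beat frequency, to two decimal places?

For a string, f ∝ √T, so the new frequency is 448.3·√0.902 = 425.7670 Hz.
f_beat = |425.7670 − 448.3| = 22.53 Hz.

22.53 Hz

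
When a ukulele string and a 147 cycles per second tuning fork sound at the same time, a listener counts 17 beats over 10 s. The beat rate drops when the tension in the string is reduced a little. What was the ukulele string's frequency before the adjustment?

Beat frequency = 17/10 = 1.7 Hz.
|f − 147| = 1.7, so the ukulele string was at either 145.3 Hz or 148.7 Hz.
Lower tension means lower frequency; the adjustment lowers the ukulele string's frequency.
The beat rate fell, so the adjustment moved the ukulele string toward 147 Hz — it must have started above the reference.

148.7 Hz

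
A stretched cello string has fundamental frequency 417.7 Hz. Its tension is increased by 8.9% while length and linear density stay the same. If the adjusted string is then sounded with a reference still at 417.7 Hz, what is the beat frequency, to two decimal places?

18.19 Hz

For a string, f ∝ √T, so the new frequency is 417.7·√1.089 = 435.8915 Hz.
f_beat = |435.8915 − 417.7| = 18.19 Hz.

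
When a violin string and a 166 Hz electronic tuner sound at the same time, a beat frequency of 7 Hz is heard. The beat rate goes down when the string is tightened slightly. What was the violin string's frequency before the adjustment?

|f − 166| = 7, so the violin string was at either 159 Hz or 173 Hz.
Increasing tension raises a string's frequency; the adjustment raises the violin string's frequency.
The beat rate fell, so the adjustment moved the violin string toward 166 Hz — it must have started below the reference.

159 Hz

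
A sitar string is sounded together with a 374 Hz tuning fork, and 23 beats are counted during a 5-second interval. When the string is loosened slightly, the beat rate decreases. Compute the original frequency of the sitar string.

378.6 Hz

Beat frequency = 23/5 = 4.6 Hz.
|f − 374| = 4.6, so the sitar string was at either 369.4 Hz or 378.6 Hz.
Reducing tension lowers a string's frequency; the adjustment lowers the sitar string's frequency.
The beat rate fell, so the adjustment moved the sitar string toward 374 Hz — it must have started above the reference.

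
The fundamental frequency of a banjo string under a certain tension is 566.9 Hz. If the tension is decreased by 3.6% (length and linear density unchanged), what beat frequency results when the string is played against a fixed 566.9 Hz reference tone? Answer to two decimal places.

For a string, f ∝ √T, so the new frequency is 566.9·√0.964 = 556.6023 Hz.
f_beat = |556.6023 − 566.9| = 10.30 Hz.

10.30 Hz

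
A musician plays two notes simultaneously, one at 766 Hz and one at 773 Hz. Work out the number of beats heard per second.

f_beat = |f₁ − f₂|.
|766 − 773| = 7 Hz.

7 Hz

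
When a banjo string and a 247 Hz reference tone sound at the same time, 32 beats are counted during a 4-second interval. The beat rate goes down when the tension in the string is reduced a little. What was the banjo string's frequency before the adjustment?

Beat frequency = 32/4 = 8 Hz.
|f − 247| = 8, so the banjo string was at either 239 Hz or 255 Hz.
Lower tension means lower frequency; the adjustment lowers the banjo string's frequency.
The beat rate fell, so the adjustment moved the banjo string toward 247 Hz — it must have started above the reference.

255 Hz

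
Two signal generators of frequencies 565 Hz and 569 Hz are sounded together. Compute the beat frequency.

4 Hz

f_beat = |f₁ − f₂|.
|565 − 569| = 4 Hz.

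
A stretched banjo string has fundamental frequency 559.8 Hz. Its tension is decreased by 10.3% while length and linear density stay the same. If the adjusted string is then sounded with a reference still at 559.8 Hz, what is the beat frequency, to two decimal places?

29.61 Hz

For a string, f ∝ √T, so the new frequency is 559.8·√0.897 = 530.1870 Hz.
f_beat = |530.1870 − 559.8| = 29.61 Hz.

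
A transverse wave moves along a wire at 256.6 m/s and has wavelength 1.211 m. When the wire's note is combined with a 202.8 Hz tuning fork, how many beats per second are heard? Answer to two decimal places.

9.09 Hz

Source frequency f = v/λ = 256.6/1.211 = 211.8910 Hz.
f_beat = |211.8910 − 202.8| = 9.09 Hz.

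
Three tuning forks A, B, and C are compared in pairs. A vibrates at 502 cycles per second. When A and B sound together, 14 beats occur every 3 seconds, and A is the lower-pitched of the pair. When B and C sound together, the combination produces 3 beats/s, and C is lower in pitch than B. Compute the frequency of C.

A–B: Beat frequency = 14/3 = 4.6667 Hz.
B is above A, so f_B = 502 + 4.6667 = 506.6667 Hz.
C is below B, so f_C = 506.6667 − 3 = 503.6667 Hz.

503.6667 Hz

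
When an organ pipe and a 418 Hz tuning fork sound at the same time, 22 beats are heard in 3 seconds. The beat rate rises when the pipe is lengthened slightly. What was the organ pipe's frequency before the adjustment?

Beat frequency = 22/3 = 7.3333 Hz.
|f − 418| = 7.3333, so the organ pipe was at either 410.6667 Hz or 425.3333 Hz.
A longer pipe has a lower fundamental; the adjustment lowers the organ pipe's frequency.
The beat rate rose, so the adjustment moved the organ pipe further from 418 Hz — it was already below the reference.

410.6667 Hz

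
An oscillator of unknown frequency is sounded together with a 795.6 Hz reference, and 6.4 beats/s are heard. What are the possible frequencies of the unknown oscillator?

789.2 Hz or 802 Hz

|f − 795.6| = 6.4, so f = 795.6 ± 6.4.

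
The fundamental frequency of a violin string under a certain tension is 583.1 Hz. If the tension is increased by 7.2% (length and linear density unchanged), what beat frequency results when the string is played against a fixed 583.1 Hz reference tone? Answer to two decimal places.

For a string, f ∝ √T, so the new frequency is 583.1·√1.072 = 603.7268 Hz.
f_beat = |603.7268 − 583.1| = 20.63 Hz.

20.63 Hz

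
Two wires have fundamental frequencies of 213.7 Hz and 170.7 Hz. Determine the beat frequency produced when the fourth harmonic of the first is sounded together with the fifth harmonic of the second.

1.3 Hz

Fourth harmonic of the first: 4·213.7 = 854.8 Hz.
Fifth harmonic of the second: 5·170.7 = 853.5 Hz.
f_beat = |854.8 − 853.5| = 1.3 Hz.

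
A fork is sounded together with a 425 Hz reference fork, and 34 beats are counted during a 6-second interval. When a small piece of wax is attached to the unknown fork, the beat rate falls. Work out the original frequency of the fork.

Beat frequency = 34/6 = 5.6667 Hz.
|f − 425| = 5.6667, so the fork was at either 419.3333 Hz or 430.6667 Hz.
Loading a fork with wax lowers its frequency; the adjustment lowers the fork's frequency.
The beat rate fell, so the adjustment moved the fork toward 425 Hz — it must have started above the reference.

430.6667 Hz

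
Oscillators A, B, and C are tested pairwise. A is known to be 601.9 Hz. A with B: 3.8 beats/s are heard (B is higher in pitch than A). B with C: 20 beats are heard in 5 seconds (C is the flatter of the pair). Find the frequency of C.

601.7 Hz

B is above A, so f_B = 601.9 + 3.8 = 605.7 Hz.
B–C: Beat frequency = 20/5 = 4 Hz.
C is below B, so f_C = 605.7 − 4 = 601.7 Hz.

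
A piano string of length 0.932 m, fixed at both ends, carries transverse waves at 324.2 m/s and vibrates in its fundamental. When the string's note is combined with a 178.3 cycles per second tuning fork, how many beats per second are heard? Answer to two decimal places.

For a string fixed at both ends, f_n = n·v/(2L) = 1·324.2/(2·0.932) = 173.9270 Hz.
f_beat = |173.9270 − 178.3| = 4.37 Hz.

4.37 Hz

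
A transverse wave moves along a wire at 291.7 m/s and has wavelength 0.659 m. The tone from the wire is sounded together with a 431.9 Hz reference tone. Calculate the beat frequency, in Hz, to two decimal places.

10.74 Hz

Source frequency f = v/λ = 291.7/0.659 = 442.6404 Hz.
f_beat = |442.6404 − 431.9| = 10.74 Hz.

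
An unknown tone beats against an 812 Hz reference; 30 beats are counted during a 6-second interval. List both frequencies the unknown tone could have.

807 Hz or 817 Hz

Beat frequency = 30/6 = 5 Hz.
|f − 812| = 5, so f = 812 ± 5.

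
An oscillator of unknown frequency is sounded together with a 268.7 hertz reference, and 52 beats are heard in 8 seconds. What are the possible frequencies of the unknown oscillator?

Beat frequency = 52/8 = 6.5 Hz.
|f − 268.7| = 6.5, so f = 268.7 ± 6.5.

262.2 Hz or 275.2 Hz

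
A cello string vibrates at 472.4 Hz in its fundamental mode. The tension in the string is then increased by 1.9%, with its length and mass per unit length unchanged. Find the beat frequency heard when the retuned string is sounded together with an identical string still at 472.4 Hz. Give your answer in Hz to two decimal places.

For a string, f ∝ √T, so the new frequency is 472.4·√1.019 = 476.8667 Hz.
f_beat = |476.8667 − 472.4| = 4.47 Hz.

4.47 Hz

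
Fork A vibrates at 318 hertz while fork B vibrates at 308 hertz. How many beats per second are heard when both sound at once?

10 Hz

Beats arise from superposition of two nearby frequencies; the beat rate is |f₁ − f₂|.
|318 − 308| = 10 Hz.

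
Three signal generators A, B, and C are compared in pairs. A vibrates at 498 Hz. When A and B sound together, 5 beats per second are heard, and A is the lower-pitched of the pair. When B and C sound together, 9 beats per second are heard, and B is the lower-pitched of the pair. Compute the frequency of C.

B is above A, so f_B = 498 + 5 = 503 Hz.
C is above B, so f_C = 503 + 9 = 512 Hz.

512 Hz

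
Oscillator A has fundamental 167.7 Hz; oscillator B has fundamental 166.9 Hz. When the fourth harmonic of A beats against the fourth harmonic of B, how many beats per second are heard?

3.2 Hz

Fourth harmonic of the first: 4·167.7 = 670.8 Hz.
Fourth harmonic of the second: 4·166.9 = 667.6 Hz.
f_beat = |670.8 − 667.6| = 3.2 Hz.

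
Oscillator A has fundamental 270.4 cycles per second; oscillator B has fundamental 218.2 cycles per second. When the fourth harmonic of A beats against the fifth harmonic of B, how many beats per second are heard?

9.4 Hz

Fourth harmonic of the first: 4·270.4 = 1081.6 Hz.
Fifth harmonic of the second: 5·218.2 = 1091.0 Hz.
f_beat = |1081.6 − 1091.0| = 9.4 Hz.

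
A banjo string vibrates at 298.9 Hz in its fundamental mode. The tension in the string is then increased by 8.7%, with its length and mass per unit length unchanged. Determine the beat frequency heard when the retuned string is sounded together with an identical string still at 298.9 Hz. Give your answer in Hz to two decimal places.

12.73 Hz

For a string, f ∝ √T, so the new frequency is 298.9·√1.087 = 311.6310 Hz.
f_beat = |311.6310 − 298.9| = 12.73 Hz.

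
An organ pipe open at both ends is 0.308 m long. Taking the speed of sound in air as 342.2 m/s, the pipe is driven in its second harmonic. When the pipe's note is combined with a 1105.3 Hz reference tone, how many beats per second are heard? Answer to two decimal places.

5.74 Hz

Open pipe: f_n = n·v/(2L) = 2·342.2/(2·0.308) = 1111.0390 Hz.
f_beat = |1111.0390 − 1105.3| = 5.74 Hz.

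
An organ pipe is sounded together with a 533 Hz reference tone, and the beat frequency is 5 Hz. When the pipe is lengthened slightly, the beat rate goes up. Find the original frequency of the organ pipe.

528 Hz

|f − 533| = 5, so the organ pipe was at either 528 Hz or 538 Hz.
A longer pipe has a lower fundamental; the adjustment lowers the organ pipe's frequency.
The beat rate rose, so the adjustment moved the organ pipe further from 533 Hz — it was already below the reference.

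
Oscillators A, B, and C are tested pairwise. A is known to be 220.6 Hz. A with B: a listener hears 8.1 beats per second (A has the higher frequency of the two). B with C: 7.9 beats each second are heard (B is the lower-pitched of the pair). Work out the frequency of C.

220.4 Hz

B is below A, so f_B = 220.6 − 8.1 = 212.5 Hz.
C is above B, so f_C = 212.5 + 7.9 = 220.4 Hz.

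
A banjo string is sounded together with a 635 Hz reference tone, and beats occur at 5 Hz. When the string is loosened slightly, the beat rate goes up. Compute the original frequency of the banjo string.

630 Hz

|f − 635| = 5, so the banjo string was at either 630 Hz or 640 Hz.
Reducing tension lowers a string's frequency; the adjustment lowers the banjo string's frequency.
The beat rate rose, so the adjustment moved the banjo string further from 635 Hz — it was already below the reference.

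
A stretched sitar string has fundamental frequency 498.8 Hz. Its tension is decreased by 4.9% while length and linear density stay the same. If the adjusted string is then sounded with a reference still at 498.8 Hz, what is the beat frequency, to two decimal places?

For a string, f ∝ √T, so the new frequency is 498.8·√0.951 = 486.4259 Hz.
f_beat = |486.4259 − 498.8| = 12.37 Hz.

12.37 Hz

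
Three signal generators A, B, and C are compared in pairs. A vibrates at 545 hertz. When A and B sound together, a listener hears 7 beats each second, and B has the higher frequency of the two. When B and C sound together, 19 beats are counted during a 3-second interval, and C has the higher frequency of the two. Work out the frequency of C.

B is above A, so f_B = 545 + 7 = 552 Hz.
B–C: Beat frequency = 19/3 = 6.3333 Hz.
C is above B, so f_C = 552 + 6.3333 = 558.3333 Hz.

558.3333 Hz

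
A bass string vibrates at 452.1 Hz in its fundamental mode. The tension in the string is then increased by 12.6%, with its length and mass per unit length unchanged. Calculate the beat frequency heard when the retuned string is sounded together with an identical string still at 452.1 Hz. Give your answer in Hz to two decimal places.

For a string, f ∝ √T, so the new frequency is 452.1·√1.126 = 479.7375 Hz.
f_beat = |479.7375 − 452.1| = 27.64 Hz.

27.64 Hz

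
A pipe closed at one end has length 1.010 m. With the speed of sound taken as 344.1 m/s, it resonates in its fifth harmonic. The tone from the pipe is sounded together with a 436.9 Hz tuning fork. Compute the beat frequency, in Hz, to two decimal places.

11.03 Hz

Closed pipe (odd harmonics): f_n = n·v/(4L) = 5·344.1/(4·1.010) = 425.8663 Hz.
f_beat = |425.8663 − 436.9| = 11.03 Hz.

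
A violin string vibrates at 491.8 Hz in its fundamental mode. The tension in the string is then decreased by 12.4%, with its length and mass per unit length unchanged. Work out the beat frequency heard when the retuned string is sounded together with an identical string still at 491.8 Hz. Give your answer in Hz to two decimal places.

For a string, f ∝ √T, so the new frequency is 491.8·√0.876 = 460.2996 Hz.
f_beat = |460.2996 − 491.8| = 31.50 Hz.

31.50 Hz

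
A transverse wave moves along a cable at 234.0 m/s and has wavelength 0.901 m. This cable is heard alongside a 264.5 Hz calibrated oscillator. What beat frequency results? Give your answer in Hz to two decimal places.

4.79 Hz

Source frequency f = v/λ = 234.0/0.901 = 259.7114 Hz.
f_beat = |259.7114 − 264.5| = 4.79 Hz.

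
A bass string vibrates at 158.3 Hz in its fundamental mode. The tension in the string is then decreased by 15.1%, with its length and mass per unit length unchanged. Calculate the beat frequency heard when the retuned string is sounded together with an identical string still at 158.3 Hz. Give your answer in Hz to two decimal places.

For a string, f ∝ √T, so the new frequency is 158.3·√0.849 = 145.8595 Hz.
f_beat = |145.8595 − 158.3| = 12.44 Hz.

12.44 Hz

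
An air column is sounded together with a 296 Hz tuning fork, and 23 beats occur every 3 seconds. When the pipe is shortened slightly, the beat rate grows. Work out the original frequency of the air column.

Beat frequency = 23/3 = 7.6667 Hz.
|f − 296| = 7.6667, so the air column was at either 288.3333 Hz or 303.6667 Hz.
A shorter pipe has a higher fundamental; the adjustment raises the air column's frequency.
The beat rate rose, so the adjustment moved the air column further from 296 Hz — it was already above the reference.

303.6667 Hz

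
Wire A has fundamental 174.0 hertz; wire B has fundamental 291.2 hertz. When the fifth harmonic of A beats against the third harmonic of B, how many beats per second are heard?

3.6 Hz

Fifth harmonic of the first: 5·174.0 = 870.0 Hz.
Third harmonic of the second: 3·291.2 = 873.6 Hz.
f_beat = |870.0 − 873.6| = 3.6 Hz.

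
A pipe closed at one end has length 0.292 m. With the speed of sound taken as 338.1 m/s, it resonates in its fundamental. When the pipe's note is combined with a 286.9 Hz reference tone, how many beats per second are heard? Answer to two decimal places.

Closed pipe (odd harmonics): f_n = n·v/(4L) = 1·338.1/(4·0.292) = 289.4692 Hz.
f_beat = |289.4692 − 286.9| = 2.57 Hz.

2.57 Hz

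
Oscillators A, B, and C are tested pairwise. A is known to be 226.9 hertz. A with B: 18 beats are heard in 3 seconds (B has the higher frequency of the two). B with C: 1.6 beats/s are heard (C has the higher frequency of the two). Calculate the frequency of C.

234.5 Hz

A–B: Beat frequency = 18/3 = 6 Hz.
B is above A, so f_B = 226.9 + 6 = 232.9 Hz.
C is above B, so f_C = 232.9 + 1.6 = 234.5 Hz.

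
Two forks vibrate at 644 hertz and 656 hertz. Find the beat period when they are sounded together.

f_beat = |644 − 656| = 12 Hz.
Beat period T = 1 / f_beat = 1 / 12 s.

0.083 s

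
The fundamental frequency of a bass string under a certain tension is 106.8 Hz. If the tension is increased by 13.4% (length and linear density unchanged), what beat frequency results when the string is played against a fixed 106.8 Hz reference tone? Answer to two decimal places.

6.93 Hz

For a string, f ∝ √T, so the new frequency is 106.8·√1.134 = 113.7307 Hz.
f_beat = |113.7307 − 106.8| = 6.93 Hz.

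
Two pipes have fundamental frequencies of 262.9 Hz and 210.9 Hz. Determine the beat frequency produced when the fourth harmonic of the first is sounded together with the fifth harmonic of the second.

2.9 Hz

Fourth harmonic of the first: 4·262.9 = 1051.6 Hz.
Fifth harmonic of the second: 5·210.9 = 1054.5 Hz.
f_beat = |1051.6 − 1054.5| = 2.9 Hz.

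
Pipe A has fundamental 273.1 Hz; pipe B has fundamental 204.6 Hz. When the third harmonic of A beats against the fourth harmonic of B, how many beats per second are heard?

0.9 Hz

Third harmonic of the first: 3·273.1 = 819.3 Hz.
Fourth harmonic of the second: 4·204.6 = 818.4 Hz.
f_beat = |819.3 − 818.4| = 0.9 Hz.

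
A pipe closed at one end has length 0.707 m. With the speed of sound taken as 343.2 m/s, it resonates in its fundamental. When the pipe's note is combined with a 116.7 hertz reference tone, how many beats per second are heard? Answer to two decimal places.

Closed pipe (odd harmonics): f_n = n·v/(4L) = 1·343.2/(4·0.707) = 121.3579 Hz.
f_beat = |121.3579 − 116.7| = 4.66 Hz.

4.66 Hz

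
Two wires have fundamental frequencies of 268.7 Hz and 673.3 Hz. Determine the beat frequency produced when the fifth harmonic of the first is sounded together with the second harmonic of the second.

Fifth harmonic of the first: 5·268.7 = 1343.5 Hz.
Second harmonic of the second: 2·673.3 = 1346.6 Hz.
f_beat = |1343.5 − 1346.6| = 3.1 Hz.

3.1 Hz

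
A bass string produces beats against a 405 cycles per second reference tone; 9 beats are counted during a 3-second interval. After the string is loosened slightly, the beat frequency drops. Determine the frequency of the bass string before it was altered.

408 Hz

Beat frequency = 9/3 = 3 Hz.
|f − 405| = 3, so the bass string was at either 402 Hz or 408 Hz.
Reducing tension lowers a string's frequency; the adjustment lowers the bass string's frequency.
The beat rate fell, so the adjustment moved the bass string toward 405 Hz — it must have started above the reference.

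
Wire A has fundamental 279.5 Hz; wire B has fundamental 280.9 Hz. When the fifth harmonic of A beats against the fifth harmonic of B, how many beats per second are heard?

Fifth harmonic of the first: 5·279.5 = 1397.5 Hz.
Fifth harmonic of the second: 5·280.9 = 1404.5 Hz.
f_beat = |1397.5 − 1404.5| = 7.0 Hz.

7.0 Hz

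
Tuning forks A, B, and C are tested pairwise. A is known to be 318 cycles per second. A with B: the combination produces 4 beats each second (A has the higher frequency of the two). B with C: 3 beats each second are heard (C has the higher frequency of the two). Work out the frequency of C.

317 Hz

B is below A, so f_B = 318 − 4 = 314 Hz.
C is above B, so f_C = 314 + 3 = 317 Hz.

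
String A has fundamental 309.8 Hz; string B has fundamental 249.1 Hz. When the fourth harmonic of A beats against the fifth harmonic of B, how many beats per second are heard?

6.3 Hz

Fourth harmonic of the first: 4·309.8 = 1239.2 Hz.
Fifth harmonic of the second: 5·249.1 = 1245.5 Hz.
f_beat = |1239.2 − 1245.5| = 6.3 Hz.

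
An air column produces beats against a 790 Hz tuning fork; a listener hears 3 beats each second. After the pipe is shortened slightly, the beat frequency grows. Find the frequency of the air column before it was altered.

793 Hz

|f − 790| = 3, so the air column was at either 787 Hz or 793 Hz.
A shorter pipe has a higher fundamental; the adjustment raises the air column's frequency.
The beat rate rose, so the adjustment moved the air column further from 790 Hz — it was already above the reference.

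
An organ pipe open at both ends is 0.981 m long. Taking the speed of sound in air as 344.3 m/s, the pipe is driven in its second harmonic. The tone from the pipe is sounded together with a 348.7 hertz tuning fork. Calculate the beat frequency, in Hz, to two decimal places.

Open pipe: f_n = n·v/(2L) = 2·344.3/(2·0.981) = 350.9684 Hz.
f_beat = |350.9684 − 348.7| = 2.27 Hz.

2.27 Hz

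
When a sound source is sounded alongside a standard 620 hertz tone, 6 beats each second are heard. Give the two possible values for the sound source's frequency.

|f − 620| = 6, so f = 620 ± 6.

614 Hz or 626 Hz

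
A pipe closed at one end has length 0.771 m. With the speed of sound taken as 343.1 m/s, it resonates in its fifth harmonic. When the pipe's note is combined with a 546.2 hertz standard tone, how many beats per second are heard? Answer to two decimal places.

Closed pipe (odd harmonics): f_n = n·v/(4L) = 5·343.1/(4·0.771) = 556.2581 Hz.
f_beat = |556.2581 − 546.2| = 10.06 Hz.

10.06 Hz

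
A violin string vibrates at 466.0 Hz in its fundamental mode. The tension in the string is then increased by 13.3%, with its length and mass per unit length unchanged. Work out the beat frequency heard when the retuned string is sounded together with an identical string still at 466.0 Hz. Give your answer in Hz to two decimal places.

For a string, f ∝ √T, so the new frequency is 466.0·√1.133 = 496.0219 Hz.
f_beat = |496.0219 − 466.0| = 30.02 Hz.

30.02 Hz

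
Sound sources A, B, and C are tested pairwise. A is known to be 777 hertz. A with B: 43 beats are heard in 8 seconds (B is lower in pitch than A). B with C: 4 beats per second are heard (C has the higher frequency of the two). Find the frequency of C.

A–B: Beat frequency = 43/8 = 5.375 Hz.
B is below A, so f_B = 777 − 5.375 = 771.625 Hz.
C is above B, so f_C = 771.625 + 4 = 775.625 Hz.

775.625 Hz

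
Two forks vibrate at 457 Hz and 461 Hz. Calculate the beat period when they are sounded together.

0.250 s

f_beat = |457 − 461| = 4 Hz.
Beat period T = 1 / f_beat = 1 / 4 s.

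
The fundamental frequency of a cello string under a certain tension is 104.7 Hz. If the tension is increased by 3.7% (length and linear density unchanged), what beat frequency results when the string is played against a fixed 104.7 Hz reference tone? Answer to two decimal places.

For a string, f ∝ √T, so the new frequency is 104.7·√1.037 = 106.6194 Hz.
f_beat = |106.6194 − 104.7| = 1.92 Hz.

1.92 Hz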